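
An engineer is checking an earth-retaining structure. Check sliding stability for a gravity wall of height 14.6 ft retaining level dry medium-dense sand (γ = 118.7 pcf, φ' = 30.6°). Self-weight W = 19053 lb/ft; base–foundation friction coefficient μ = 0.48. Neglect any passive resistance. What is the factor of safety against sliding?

2.22

K_a = tan²(45° − 30.6°/2) = 0.3253.
P_a = ½K_aγH² = 0.5×0.3253×118.7×14.6² = 4116 lb/ft, acting at H/3 = 4.867 ft above the base.
FS_sliding = μW / P_a = 0.48×19053 / 4116 = 2.222.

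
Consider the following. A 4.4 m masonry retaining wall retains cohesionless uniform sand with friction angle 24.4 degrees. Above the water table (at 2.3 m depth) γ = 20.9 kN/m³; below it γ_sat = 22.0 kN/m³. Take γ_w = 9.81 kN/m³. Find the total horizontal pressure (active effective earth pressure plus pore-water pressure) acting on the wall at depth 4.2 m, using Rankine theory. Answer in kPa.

K_a = (1 − sin φ)/(1 + sin φ) = 0.4153.
γ' = 22.0 − 9.81 = 12.19 kN/m³.
Effective vertical stress at 4.2 m: σ'_v = 20.9×2.3 + 12.19×1.90 = 71.23 kPa.
σ'_h = K_a σ'_v = 0.4153 × 71.23 = 29.58 kPa; u = γ_w × 1.90 = 18.64 kPa.
Total σ_h = 29.58 + 18.64 = 48.22 kPa.

48.2 kPa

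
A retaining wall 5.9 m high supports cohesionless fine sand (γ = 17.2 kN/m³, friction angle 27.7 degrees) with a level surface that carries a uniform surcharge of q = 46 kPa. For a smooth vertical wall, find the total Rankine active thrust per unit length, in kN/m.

209 kN/m

K_a = tan²(45° − φ/2) = 0.3653.
Soil triangle: ½ K_a γ H² = 0.5×0.3653×17.2×5.9² = 109.4 kN/m.
Surcharge rectangle: K_a q H = 0.3653×46×5.9 = 99.15 kN/m.
Total = 109.4 + 99.15 = 208.5 kN/m.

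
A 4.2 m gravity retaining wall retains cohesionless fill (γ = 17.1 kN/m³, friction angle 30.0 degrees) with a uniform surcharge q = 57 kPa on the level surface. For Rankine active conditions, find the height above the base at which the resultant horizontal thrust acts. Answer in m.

K_a = 0.3333.
Triangular part P₁ = ½K_aγH² = 50.27 at H/3 = 1.400 m; rectangular part P₂ = K_a q H = 79.80 at H/2 = 2.100 m.
ȳ = (P₁·1.400 + P₂·2.100)/(P₁+P₂) = 1.829 m.

1.83 m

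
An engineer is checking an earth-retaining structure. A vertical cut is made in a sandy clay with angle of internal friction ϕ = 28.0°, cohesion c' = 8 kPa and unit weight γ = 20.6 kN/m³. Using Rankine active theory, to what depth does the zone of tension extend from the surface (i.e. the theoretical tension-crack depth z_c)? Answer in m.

K_a = tan²(45° − 28.0°/2) = 0.3610; √K_a = 0.6009.
The active pressure is zero where K_a γ z = 2c√K_a, so z_c = 2c/(γ√K_a) = 2×8/(20.6×0.6009) = 1.293 m.

1.29 m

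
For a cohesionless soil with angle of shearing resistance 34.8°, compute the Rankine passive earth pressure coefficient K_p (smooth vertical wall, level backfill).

K_p = (1 + sin φ)/(1 − sin φ) = tan²(45° + 34.8°/2) = 3.659.

3.66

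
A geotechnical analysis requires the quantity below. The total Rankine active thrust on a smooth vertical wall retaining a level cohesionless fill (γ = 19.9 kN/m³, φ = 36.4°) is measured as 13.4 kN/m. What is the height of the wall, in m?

K_a = 0.2552. P_a = ½ K_a γ H² ⇒ H = √(2P_a/(K_a γ)).
H = √(2×13.4/(0.2552×19.9)) = 2.297 m.

2.30 m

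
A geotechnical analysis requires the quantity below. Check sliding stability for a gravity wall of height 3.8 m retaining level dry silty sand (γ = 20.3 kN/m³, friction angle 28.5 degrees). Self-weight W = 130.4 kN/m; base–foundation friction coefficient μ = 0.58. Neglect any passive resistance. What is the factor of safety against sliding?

K_a = tan²(45° − 28.5°/2) = 0.3540.
P_a = ½K_aγH² = 0.5×0.3540×20.3×3.8² = 51.88 kN/m, acting at H/3 = 1.267 m above the base.
FS_sliding = μW / P_a = 0.58×130.4 / 51.88 = 1.458.

1.46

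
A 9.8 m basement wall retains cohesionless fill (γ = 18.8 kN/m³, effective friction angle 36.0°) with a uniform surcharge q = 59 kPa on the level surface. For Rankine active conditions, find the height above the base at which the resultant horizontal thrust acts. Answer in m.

K_a = 0.2596.
Triangular part P₁ = ½K_aγH² = 234.4 at H/3 = 3.267 m; rectangular part P₂ = K_a q H = 150.1 at H/2 = 4.900 m.
ȳ = (P₁·3.267 + P₂·4.900)/(P₁+P₂) = 3.904 m.

3.90 m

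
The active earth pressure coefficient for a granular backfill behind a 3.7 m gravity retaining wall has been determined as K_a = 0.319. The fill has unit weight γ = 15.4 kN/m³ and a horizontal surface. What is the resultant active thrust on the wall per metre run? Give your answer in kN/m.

33.6 kN/m

P = ½ K_a γ H² = 0.5 × 0.319 × 15.4 × 3.7² = 33.63 kN/m.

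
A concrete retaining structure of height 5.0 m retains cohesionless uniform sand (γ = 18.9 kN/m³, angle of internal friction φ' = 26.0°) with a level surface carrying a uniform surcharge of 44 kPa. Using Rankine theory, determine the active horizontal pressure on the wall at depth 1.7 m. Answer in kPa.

K_a = (1 − sin φ)/(1 + sin φ) = 0.3905.
σ_v = γz + q = 18.9 × 1.7 + 44 = 76.13 kPa.
σ_h = K_a σ_v = 0.3905 × 76.13 = 29.73 kPa.

29.7 kPa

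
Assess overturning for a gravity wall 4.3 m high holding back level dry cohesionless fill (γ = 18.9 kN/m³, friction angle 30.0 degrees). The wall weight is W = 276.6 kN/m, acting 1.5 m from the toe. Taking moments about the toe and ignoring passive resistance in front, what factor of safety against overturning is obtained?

K_a = tan²(45° − 30.0°/2) = 0.3333.
P_a = ½K_aγH² = 0.5×0.3333×18.9×4.3² = 58.24 kN/m, acting at H/3 = 1.433 m above the base.
Overturning moment M_o = P_a × H/3 = 58.24 × 1.433 = 83.48.
Resisting moment M_r = W × 1.5 = 276.6 × 1.5 = 414.9.
FS_overturning = M_r/M_o = 414.9/83.48 = 4.970.

4.97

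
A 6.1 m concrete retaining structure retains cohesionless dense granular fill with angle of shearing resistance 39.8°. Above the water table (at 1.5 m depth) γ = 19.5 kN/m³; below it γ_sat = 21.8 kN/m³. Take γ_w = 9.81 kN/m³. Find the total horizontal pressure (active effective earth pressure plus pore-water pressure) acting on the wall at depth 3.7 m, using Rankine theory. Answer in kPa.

33.8 kPa

K_a = (1 − sin φ)/(1 + sin φ) = 0.2194.
γ' = 21.8 − 9.81 = 11.99 kN/m³.
Effective vertical stress at 3.7 m: σ'_v = 19.5×1.5 + 11.99×2.20 = 55.63 kPa.
σ'_h = K_a σ'_v = 0.2194 × 55.63 = 12.21 kPa; u = γ_w × 2.20 = 21.58 kPa.
Total σ_h = 12.21 + 21.58 = 33.79 kPa.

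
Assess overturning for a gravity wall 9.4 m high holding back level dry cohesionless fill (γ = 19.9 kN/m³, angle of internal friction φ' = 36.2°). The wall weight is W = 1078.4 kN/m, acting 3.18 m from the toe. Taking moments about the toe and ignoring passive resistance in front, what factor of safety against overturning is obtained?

4.84

K_a = tan²(45° − 36.2°/2) = 0.2574.
P_a = ½K_aγH² = 0.5×0.2574×19.9×9.4² = 226.3 kN/m, acting at H/3 = 3.133 m above the base.
Overturning moment M_o = P_a × H/3 = 226.3 × 3.133 = 709.0.
Resisting moment M_r = W × 3.18 = 1078.4 × 3.18 = 3429.
FS_overturning = M_r/M_o = 3429/709.0 = 4.837.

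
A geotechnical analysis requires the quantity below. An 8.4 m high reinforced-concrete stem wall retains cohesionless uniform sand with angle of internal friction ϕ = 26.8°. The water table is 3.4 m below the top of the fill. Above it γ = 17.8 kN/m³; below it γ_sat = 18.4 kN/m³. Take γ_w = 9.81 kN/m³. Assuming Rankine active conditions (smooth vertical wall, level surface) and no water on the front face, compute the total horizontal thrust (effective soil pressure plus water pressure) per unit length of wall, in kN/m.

K_a = tan²(45° − φ/2) = 0.3785.
γ' = 18.4 − 9.81 = 8.590 kN/m³. Depth below WT = 5.0 m.
σ'_h at WT = K_a γ d_w = 22.91 kPa; at base = 22.91 + K_a γ' × 5.0 = 39.16 kPa.
P₁ (0–3.4 m) = ½×22.91×3.4 = 38.94. P₂ (3.4–8.4 m) = ½(22.91+39.16)×5.0 = 155.2.
P_w = ½ γ_w h₂² = 0.5×9.81×5.0² = 122.6. Total = 38.94+155.2+122.6 = 316.7 kN/m.

317 kN/m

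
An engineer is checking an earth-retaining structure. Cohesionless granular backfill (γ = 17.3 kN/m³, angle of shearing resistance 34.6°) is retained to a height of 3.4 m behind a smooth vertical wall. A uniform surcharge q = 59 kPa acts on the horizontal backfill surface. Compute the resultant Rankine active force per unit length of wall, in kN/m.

82.9 kN/m

K_a = tan²(45° − φ/2) = 0.2756.
Soil triangle: ½ K_a γ H² = 0.5×0.2756×17.3×3.4² = 27.56 kN/m.
Surcharge rectangle: K_a q H = 0.2756×59×3.4 = 55.29 kN/m.
Total = 27.56 + 55.29 = 82.85 kN/m.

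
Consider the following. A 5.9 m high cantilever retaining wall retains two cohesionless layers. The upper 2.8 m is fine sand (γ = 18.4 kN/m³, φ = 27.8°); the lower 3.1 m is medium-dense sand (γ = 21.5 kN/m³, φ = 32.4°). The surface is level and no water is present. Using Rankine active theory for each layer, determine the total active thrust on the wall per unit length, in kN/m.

106 kN/m

K_a1 = tan²(45°−27.8°/2) = 0.3639; K_a2 = tan²(45°−32.4°/2) = 0.3022.
Layer 1: σ at base = K_a1 γ₁ h₁ = 18.75 kPa; P₁ = ½×18.75×2.8 = 26.25.
Layer 2: σ_v at top = γ₁h₁ = 51.52; σ_h top = K_a2×51.52 = 15.57; σ_h base = K_a2×(51.52+21.5×3.1) = 35.71.
P₂ = ½(15.57+35.71)×3.1 = 79.49. Total P_a = 26.25+79.49 = 105.7 kN/m.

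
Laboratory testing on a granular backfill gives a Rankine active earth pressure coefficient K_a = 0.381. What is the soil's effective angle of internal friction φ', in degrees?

K_a = tan²(45° − φ/2) ⇒ 45° − φ/2 = arctan(√0.381) = 31.69°.
φ = 2(45° − 31.69°) = 26.63°.

26.6°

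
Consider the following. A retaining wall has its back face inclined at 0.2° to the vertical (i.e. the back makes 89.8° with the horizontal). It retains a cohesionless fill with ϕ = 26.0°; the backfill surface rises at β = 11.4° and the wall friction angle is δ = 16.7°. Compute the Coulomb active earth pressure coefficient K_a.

K_a = sin²(α+φ) / [sin²α · sin(α−δ) · (1 + √{sin(φ+δ)sin(φ−β) / (sin(α−δ)sin(α+β))})²].
With α = 89.8°, φ = 26.0°, δ = 16.7°, β = 11.4°: K_a = 0.4162.

0.416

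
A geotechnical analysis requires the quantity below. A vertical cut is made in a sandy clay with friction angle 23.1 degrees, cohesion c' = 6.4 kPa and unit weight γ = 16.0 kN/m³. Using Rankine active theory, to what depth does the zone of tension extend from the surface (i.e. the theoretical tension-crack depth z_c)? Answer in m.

1.21 m

K_a = tan²(45° − 23.1°/2) = 0.4364; √K_a = 0.6606.
The active pressure is zero where K_a γ z = 2c√K_a, so z_c = 2c/(γ√K_a) = 2×6.4/(16.0×0.6606) = 1.211 m.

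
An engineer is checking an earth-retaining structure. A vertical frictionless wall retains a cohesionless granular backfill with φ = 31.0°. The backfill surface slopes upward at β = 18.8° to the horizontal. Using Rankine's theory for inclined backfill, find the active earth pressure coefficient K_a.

K_a = cos β · (cos β − √(cos²β − cos²φ)) / (cos β + √(cos²β − cos²φ)).
cos β = 0.9466, cos φ = 0.8572, √(cos²β − cos²φ) = 0.4018.
K_a = 0.9466 × (0.9466 − 0.4018)/(0.9466 + 0.4018) = 0.3825.

0.383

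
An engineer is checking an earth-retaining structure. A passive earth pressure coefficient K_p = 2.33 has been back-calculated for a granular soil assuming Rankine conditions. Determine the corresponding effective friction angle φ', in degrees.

K_p = (1+sin φ)/(1−sin φ) ⇒ sin φ = (K_p − 1)/(K_p + 1) = 0.3994.
φ = arcsin(0.3994) = 23.54°.

23.5°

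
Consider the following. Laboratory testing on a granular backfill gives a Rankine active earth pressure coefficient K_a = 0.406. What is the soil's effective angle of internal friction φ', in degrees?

K_a = tan²(45° − φ/2) ⇒ 45° − φ/2 = arctan(√0.406) = 32.50°.
φ = 2(45° − 32.50°) = 24.99°.

25.0°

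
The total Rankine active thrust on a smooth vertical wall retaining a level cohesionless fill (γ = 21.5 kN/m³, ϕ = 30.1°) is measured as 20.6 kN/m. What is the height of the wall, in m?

2.40 m

K_a = 0.3320. P_a = ½ K_a γ H² ⇒ H = √(2P_a/(K_a γ)).
H = √(2×20.6/(0.3320×21.5)) = 2.403 m.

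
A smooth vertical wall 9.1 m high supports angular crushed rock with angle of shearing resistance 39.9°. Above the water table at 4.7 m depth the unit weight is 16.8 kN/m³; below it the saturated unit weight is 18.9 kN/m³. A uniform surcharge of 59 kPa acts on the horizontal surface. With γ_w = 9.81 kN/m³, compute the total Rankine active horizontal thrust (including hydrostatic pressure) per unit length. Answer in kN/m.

348 kN/m

K_a = tan²(45° − φ/2) = 0.2184.
γ' = 18.9 − 9.81 = 9.090 kN/m³. h₂ = H − d_w = 4.4 m.
σ'_h: at surface K_a·q = 12.89; at WT K_a(q+γd_w) = 30.14; at base K_a(q+γd_w+γ'h₂) = 38.87 kPa.
P₁ = ½(12.89+30.14)×4.7 = 101.1; P₂ = ½(30.14+38.87)×4.4 = 151.8; P_w = ½γ_w h₂² = 94.96.
Total = 101.1+151.8+94.96 = 347.9 kN/m.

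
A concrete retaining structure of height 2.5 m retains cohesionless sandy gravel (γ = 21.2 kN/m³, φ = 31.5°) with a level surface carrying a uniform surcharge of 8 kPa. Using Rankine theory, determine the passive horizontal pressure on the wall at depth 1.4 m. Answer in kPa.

120 kPa

K_p = (1 + sin φ)/(1 − sin φ) = 3.188.
σ_v = γz + q = 21.2 × 1.4 + 8 = 37.68 kPa.
σ_h = K_p σ_v = 3.188 × 37.68 = 120.1 kPa.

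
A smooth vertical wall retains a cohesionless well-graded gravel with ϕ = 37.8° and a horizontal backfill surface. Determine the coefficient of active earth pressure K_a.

K_a = tan²(45° − φ/2) = tan²(26.10°) = 0.2400.

0.240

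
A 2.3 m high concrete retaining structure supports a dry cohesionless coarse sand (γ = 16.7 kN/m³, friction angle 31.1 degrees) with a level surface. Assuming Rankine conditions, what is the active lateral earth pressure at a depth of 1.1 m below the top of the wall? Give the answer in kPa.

K_a = (1 − sin φ)/(1 + sin φ) = 0.3188.
σ_h = K_a γ z = 0.3188 × 16.7 × 1.1 = 5.856 kPa.

5.86 kPa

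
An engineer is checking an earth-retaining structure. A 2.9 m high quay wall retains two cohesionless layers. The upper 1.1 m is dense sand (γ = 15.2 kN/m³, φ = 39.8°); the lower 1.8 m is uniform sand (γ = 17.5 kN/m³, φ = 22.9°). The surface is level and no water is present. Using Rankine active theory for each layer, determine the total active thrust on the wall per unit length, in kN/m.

27.7 kN/m

K_a1 = tan²(45°−39.8°/2) = 0.2194; K_a2 = tan²(45°−22.9°/2) = 0.4398.
Layer 1: σ at base = K_a1 γ₁ h₁ = 3.669 kPa; P₁ = ½×3.669×1.1 = 2.018.
Layer 2: σ_v at top = γ₁h₁ = 16.72; σ_h top = K_a2×16.72 = 7.353; σ_h base = K_a2×(16.72+17.5×1.8) = 21.21.
P₂ = ½(7.353+21.21)×1.8 = 25.70. Total P_a = 2.018+25.70 = 27.72 kN/m.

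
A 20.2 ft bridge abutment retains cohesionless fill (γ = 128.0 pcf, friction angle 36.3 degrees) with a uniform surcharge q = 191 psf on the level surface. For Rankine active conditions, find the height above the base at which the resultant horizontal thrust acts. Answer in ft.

K_a = 0.2563.
Triangular part P₁ = ½K_aγH² = 6692 at H/3 = 6.733 ft; rectangular part P₂ = K_a q H = 988.7 at H/2 = 10.10 ft.
ȳ = (P₁·6.733 + P₂·10.10)/(P₁+P₂) = 7.167 ft.

7.17 ft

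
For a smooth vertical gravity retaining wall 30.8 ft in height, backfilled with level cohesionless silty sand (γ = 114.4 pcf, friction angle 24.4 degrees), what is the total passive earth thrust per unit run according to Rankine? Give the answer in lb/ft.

131000 lb/ft

K_p = tan²(45° + φ/2) = 2.408.
P_p = ½ K_p γ H² = 0.5 × 2.408 × 114.4 × 30.8² = 130700 lb/ft.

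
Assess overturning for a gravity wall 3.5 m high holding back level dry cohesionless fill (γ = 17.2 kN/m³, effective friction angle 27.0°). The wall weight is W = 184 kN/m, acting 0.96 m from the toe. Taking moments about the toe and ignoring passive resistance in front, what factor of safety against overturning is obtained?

K_a = tan²(45° − 27.0°/2) = 0.3755.
P_a = ½K_aγH² = 0.5×0.3755×17.2×3.5² = 39.56 kN/m, acting at H/3 = 1.167 m above the base.
Overturning moment M_o = P_a × H/3 = 39.56 × 1.167 = 46.16.
Resisting moment M_r = W × 0.96 = 184 × 0.96 = 176.6.
FS_overturning = M_r/M_o = 176.6/46.16 = 3.827.

3.83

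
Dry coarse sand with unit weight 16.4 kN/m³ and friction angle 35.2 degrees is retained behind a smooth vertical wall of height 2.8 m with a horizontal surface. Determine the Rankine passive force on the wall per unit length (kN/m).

K_p = tan²(45° + φ/2) = 3.722.
P_p = ½ K_p γ H² = 0.5 × 3.722 × 16.4 × 2.8² = 239.3 kN/m.

239 kN/m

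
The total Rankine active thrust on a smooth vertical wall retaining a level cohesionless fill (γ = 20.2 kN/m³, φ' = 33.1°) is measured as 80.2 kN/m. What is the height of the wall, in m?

K_a = 0.2936. P_a = ½ K_a γ H² ⇒ H = √(2P_a/(K_a γ)).
H = √(2×80.2/(0.2936×20.2)) = 5.201 m.

5.20 m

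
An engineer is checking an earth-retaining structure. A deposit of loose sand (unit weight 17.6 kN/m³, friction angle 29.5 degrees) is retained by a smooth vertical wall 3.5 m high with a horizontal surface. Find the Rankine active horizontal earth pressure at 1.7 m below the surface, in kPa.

K_a = (1 − sin φ)/(1 + sin φ) = 0.3401.
σ_h = K_a γ z = 0.3401 × 17.6 × 1.7 = 10.18 kPa.

10.2 kPa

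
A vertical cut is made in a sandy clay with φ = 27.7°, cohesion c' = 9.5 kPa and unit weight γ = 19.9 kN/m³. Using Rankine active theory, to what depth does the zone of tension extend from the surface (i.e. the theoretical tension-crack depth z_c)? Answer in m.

1.58 m

K_a = tan²(45° − 27.7°/2) = 0.3653; √K_a = 0.6044.
The active pressure is zero where K_a γ z = 2c√K_a, so z_c = 2c/(γ√K_a) = 2×9.5/(19.9×0.6044) = 1.580 m.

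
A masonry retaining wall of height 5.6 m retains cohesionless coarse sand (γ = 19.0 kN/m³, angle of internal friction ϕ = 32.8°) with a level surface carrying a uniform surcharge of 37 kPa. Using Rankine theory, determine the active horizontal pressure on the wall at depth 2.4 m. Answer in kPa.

24.6 kPa

K_a = (1 − sin φ)/(1 + sin φ) = 0.2973.
σ_v = γz + q = 19.0 × 2.4 + 37 = 82.60 kPa.
σ_h = K_a σ_v = 0.2973 × 82.60 = 24.55 kPa.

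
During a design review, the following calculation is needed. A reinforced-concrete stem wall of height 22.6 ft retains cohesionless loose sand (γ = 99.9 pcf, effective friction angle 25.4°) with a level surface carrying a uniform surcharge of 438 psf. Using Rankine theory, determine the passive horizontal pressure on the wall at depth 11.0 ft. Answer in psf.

3850 psf

K_p = (1 + sin φ)/(1 − sin φ) = 2.502.
σ_v = γz + q = 99.9 × 11.0 + 438 = 1537 psf.
σ_h = K_p σ_v = 2.502 × 1537 = 3846 psf.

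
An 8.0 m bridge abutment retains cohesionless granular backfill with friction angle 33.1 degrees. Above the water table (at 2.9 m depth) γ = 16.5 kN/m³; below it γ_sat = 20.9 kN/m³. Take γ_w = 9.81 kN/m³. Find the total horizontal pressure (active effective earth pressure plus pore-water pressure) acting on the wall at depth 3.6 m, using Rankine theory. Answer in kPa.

K_a = (1 − sin φ)/(1 + sin φ) = 0.2936.
γ' = 20.9 − 9.81 = 11.09 kN/m³.
Effective vertical stress at 3.6 m: σ'_v = 16.5×2.9 + 11.09×0.700 = 55.61 kPa.
σ'_h = K_a σ'_v = 0.2936 × 55.61 = 16.33 kPa; u = γ_w × 0.700 = 6.867 kPa.
Total σ_h = 16.33 + 6.867 = 23.19 kPa.

23.2 kPa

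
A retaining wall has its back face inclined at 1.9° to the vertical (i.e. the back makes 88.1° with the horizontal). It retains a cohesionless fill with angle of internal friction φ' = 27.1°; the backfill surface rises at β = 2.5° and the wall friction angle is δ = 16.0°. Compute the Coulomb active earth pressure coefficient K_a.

0.360

K_a = sin²(α+φ) / [sin²α · sin(α−δ) · (1 + √{sin(φ+δ)sin(φ−β) / (sin(α−δ)sin(α+β))})²].
With α = 88.1°, φ = 27.1°, δ = 16.0°, β = 2.5°: K_a = 0.3600.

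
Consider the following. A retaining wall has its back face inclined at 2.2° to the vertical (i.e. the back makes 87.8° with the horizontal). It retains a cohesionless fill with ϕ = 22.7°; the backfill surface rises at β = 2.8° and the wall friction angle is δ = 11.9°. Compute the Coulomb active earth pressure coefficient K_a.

0.433

K_a = sin²(α+φ) / [sin²α · sin(α−δ) · (1 + √{sin(φ+δ)sin(φ−β) / (sin(α−δ)sin(α+β))})²].
With α = 87.8°, φ = 22.7°, δ = 11.9°, β = 2.8°: K_a = 0.4330.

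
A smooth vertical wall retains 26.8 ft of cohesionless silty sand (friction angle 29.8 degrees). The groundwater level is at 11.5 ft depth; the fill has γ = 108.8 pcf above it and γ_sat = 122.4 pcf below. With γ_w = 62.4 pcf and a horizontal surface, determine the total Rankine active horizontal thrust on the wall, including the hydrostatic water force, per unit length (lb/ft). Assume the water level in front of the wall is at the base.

K_a = tan²(45° − φ/2) = 0.3360.
γ' = 122.4 − 62.4 = 60.00 pcf. Depth below WT = 15.3 ft.
σ'_h at WT = K_a γ d_w = 420.4 psf; at base = 420.4 + K_a γ' × 15.3 = 728.9 psf.
P₁ (0–11.5 ft) = ½×420.4×11.5 = 2418. P₂ (11.5–26.8 ft) = ½(420.4+728.9)×15.3 = 8793.
P_w = ½ γ_w h₂² = 0.5×62.4×15.3² = 7304. Total = 2418+8793+7304 = 18510 lb/ft.

18500 lb/ft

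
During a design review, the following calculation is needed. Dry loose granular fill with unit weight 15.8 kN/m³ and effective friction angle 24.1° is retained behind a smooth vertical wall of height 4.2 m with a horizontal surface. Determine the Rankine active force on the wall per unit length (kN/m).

58.5 kN/m

K_a = tan²(45° − φ/2) = 0.4201.
P_a = ½ K_a γ H² = 0.5 × 0.4201 × 15.8 × 4.2² = 58.55 kN/m.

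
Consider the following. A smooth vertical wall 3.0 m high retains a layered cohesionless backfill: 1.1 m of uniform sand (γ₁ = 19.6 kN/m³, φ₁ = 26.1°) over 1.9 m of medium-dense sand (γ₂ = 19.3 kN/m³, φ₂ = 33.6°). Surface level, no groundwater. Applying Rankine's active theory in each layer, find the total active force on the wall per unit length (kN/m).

26.4 kN/m

K_a1 = tan²(45°−26.1°/2) = 0.3889; K_a2 = tan²(45°−33.6°/2) = 0.2875.
Layer 1: σ at base = K_a1 γ₁ h₁ = 8.386 kPa; P₁ = ½×8.386×1.1 = 4.612.
Layer 2: σ_v at top = γ₁h₁ = 21.56; σ_h top = K_a2×21.56 = 6.199; σ_h base = K_a2×(21.56+19.3×1.9) = 16.74.
P₂ = ½(6.199+16.74)×1.9 = 21.79. Total P_a = 4.612+21.79 = 26.41 kN/m.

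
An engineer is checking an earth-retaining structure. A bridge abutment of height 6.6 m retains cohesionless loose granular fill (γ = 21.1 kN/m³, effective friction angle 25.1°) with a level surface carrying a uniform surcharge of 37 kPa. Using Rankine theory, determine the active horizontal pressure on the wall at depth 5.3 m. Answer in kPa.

K_a = (1 − sin φ)/(1 + sin φ) = 0.4043.
σ_v = γz + q = 21.1 × 5.3 + 37 = 148.8 kPa.
σ_h = K_a σ_v = 0.4043 × 148.8 = 60.17 kPa.

60.2 kPa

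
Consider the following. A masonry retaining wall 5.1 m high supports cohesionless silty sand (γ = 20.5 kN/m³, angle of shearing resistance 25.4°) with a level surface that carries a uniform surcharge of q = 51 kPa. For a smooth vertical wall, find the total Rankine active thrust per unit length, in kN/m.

K_a = tan²(45° − φ/2) = 0.3996.
Soil triangle: ½ K_a γ H² = 0.5×0.3996×20.5×5.1² = 106.5 kN/m.
Surcharge rectangle: K_a q H = 0.3996×51×5.1 = 103.9 kN/m.
Total = 106.5 + 103.9 = 210.5 kN/m.

210 kN/m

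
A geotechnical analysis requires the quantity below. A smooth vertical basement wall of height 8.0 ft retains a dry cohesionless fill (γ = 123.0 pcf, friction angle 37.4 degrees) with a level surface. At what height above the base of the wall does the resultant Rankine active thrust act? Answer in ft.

2.67 ft

K_a = 0.2443.
The pressure distribution is triangular, so the resultant acts at H/3 above the base = 8.0/3 = 2.667 ft.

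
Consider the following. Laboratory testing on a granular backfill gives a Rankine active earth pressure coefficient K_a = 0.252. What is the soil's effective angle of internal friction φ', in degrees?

36.7°

K_a = tan²(45° − φ/2) ⇒ 45° − φ/2 = arctan(√0.252) = 26.66°.
φ = 2(45° − 26.66°) = 36.69°.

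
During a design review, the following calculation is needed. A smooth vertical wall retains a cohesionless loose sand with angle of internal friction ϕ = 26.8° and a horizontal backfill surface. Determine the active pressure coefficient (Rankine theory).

0.378

K_a = tan²(45° − φ/2) = tan²(31.60°) = 0.3785.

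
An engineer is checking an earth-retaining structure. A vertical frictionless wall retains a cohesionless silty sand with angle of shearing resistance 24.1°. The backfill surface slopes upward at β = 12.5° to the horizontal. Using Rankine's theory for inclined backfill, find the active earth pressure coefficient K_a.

0.465

K_a = cos β · (cos β − √(cos²β − cos²φ)) / (cos β + √(cos²β − cos²φ)).
cos β = 0.9763, cos φ = 0.9128, √(cos²β − cos²φ) = 0.3462.
K_a = 0.9763 × (0.9763 − 0.3462)/(0.9763 + 0.3462) = 0.4651.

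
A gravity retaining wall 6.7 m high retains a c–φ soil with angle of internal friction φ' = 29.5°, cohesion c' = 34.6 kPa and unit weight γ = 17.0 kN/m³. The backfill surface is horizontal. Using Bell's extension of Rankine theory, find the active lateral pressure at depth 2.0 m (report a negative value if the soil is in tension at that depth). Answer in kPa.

-28.8 kPa

K_a = (1 − sin φ)/(1 + sin φ) = 0.3401.
σ_a = K_a γ z − 2c√K_a = 0.3401×17.0×2.0 − 2×34.6×0.5832 = -28.79 kPa.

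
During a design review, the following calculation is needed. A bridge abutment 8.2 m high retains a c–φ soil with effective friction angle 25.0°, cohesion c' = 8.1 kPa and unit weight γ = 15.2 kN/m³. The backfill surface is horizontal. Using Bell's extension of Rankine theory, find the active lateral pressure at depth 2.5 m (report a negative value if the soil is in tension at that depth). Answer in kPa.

5.10 kPa

K_a = (1 − sin φ)/(1 + sin φ) = 0.4059.
σ_a = K_a γ z − 2c√K_a = 0.4059×15.2×2.5 − 2×8.1×0.6371 = 5.102 kPa.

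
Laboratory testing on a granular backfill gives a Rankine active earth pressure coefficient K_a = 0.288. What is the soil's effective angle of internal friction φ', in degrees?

K_a = tan²(45° − φ/2) ⇒ 45° − φ/2 = arctan(√0.288) = 28.22°.
φ = 2(45° − 28.22°) = 33.56°.

33.6°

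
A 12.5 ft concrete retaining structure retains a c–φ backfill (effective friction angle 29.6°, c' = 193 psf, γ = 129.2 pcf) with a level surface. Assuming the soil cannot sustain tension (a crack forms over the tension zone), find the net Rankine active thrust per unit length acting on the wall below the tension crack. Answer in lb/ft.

1190 lb/ft

K_a = 0.3387; √K_a = 0.5820.
Tension-crack depth z_c = 2c/(γ√K_a) = 2×193/(129.2×0.5820) = 5.133 ft.
σ_a at base = K_a γ H − 2c√K_a = 0.3387×129.2×12.5 − 2×193×0.5820 = 322.4 psf.
P_a = ½ × 322.4 × (H − z_c) = 0.5×322.4×7.367 = 1188 lb/ft.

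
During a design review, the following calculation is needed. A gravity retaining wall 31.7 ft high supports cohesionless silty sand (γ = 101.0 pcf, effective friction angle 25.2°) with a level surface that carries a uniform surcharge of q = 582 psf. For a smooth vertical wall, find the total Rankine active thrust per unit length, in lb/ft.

K_a = tan²(45° − φ/2) = 0.4027.
Soil triangle: ½ K_a γ H² = 0.5×0.4027×101.0×31.7² = 20440 lb/ft.
Surcharge rectangle: K_a q H = 0.4027×582×31.7 = 7430 lb/ft.
Total = 20440 + 7430 = 27870 lb/ft.

27900 lb/ft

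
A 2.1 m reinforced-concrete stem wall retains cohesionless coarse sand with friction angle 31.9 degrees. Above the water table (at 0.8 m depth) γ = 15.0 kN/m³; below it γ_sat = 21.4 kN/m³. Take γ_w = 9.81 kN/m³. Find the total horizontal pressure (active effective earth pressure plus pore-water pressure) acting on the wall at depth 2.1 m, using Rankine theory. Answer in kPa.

K_a = (1 − sin φ)/(1 + sin φ) = 0.3085.
γ' = 21.4 − 9.81 = 11.59 kN/m³.
Effective vertical stress at 2.1 m: σ'_v = 15.0×0.8 + 11.59×1.30 = 27.07 kPa.
σ'_h = K_a σ'_v = 0.3085 × 27.07 = 8.351 kPa; u = γ_w × 1.30 = 12.75 kPa.
Total σ_h = 8.351 + 12.75 = 21.10 kPa.

21.1 kPa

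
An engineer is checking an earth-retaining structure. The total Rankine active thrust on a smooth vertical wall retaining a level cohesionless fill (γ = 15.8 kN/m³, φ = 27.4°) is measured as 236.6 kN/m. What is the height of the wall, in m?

K_a = 0.3697. P_a = ½ K_a γ H² ⇒ H = √(2P_a/(K_a γ)).
H = √(2×236.6/(0.3697×15.8)) = 9.001 m.

9.00 m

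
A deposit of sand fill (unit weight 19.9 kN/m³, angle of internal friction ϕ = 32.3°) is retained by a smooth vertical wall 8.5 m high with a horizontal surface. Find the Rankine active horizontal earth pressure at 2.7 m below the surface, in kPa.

K_a = (1 − sin φ)/(1 + sin φ) = 0.3035.
σ_h = K_a γ z = 0.3035 × 19.9 × 2.7 = 16.31 kPa.

16.3 kPa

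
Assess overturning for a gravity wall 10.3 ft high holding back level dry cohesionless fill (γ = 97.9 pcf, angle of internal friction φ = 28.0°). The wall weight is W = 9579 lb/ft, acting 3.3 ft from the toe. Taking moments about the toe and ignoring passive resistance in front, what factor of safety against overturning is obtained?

4.91

K_a = tan²(45° − 28.0°/2) = 0.3610.
P_a = ½K_aγH² = 0.5×0.3610×97.9×10.3² = 1875 lb/ft, acting at H/3 = 3.433 ft above the base.
Overturning moment M_o = P_a × H/3 = 1875 × 3.433 = 6437.
Resisting moment M_r = W × 3.3 = 9579 × 3.3 = 31610.
FS_overturning = M_r/M_o = 31610/6437 = 4.911.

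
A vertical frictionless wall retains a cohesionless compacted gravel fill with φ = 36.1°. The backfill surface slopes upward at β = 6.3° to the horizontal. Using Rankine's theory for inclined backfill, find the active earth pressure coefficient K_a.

0.262

K_a = cos β · (cos β − √(cos²β − cos²φ)) / (cos β + √(cos²β − cos²φ)).
cos β = 0.9940, cos φ = 0.8080, √(cos²β − cos²φ) = 0.5789.
K_a = 0.9940 × (0.9940 − 0.5789)/(0.9940 + 0.5789) = 0.2623.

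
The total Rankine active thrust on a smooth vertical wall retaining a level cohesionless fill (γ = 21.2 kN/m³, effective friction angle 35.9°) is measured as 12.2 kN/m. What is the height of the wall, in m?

K_a = 0.2607. P_a = ½ K_a γ H² ⇒ H = √(2P_a/(K_a γ)).
H = √(2×12.2/(0.2607×21.2)) = 2.101 m.

2.10 m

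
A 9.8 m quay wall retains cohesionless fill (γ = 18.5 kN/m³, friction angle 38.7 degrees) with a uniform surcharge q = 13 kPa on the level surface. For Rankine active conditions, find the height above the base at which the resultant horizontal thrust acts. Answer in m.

3.47 m

K_a = 0.2306.
Triangular part P₁ = ½K_aγH² = 204.8 at H/3 = 3.267 m; rectangular part P₂ = K_a q H = 29.38 at H/2 = 4.900 m.
ȳ = (P₁·3.267 + P₂·4.900)/(P₁+P₂) = 3.472 m.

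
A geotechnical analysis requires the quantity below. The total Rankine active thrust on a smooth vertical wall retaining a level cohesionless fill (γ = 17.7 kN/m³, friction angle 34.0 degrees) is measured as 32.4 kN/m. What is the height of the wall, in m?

K_a = 0.2827. P_a = ½ K_a γ H² ⇒ H = √(2P_a/(K_a γ)).
H = √(2×32.4/(0.2827×17.7)) = 3.599 m.

3.60 m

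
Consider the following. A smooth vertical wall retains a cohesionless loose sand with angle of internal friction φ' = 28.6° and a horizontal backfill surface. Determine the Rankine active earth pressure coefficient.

0.353

K_a = tan²(45° − φ/2) = tan²(30.70°) = 0.3525.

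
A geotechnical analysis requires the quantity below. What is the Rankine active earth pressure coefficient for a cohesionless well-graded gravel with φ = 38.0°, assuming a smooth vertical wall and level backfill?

K_a = (1 − sin φ)/(1 + sin φ) = (1 − sin 38.0°)/(1 + sin 38.0°) = 0.2379.

0.238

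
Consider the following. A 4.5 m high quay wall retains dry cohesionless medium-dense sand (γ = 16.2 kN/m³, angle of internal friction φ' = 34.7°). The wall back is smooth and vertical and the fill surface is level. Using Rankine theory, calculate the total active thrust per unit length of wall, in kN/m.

45.0 kN/m

K_a = tan²(45° − φ/2) = 0.2745.
P_a = ½ K_a γ H² = 0.5 × 0.2745 × 16.2 × 4.5² = 45.02 kN/m.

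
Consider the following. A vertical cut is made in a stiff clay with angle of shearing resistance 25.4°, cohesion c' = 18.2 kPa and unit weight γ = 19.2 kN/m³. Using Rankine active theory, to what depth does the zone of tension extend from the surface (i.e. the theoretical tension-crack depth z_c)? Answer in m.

K_a = tan²(45° − 25.4°/2) = 0.3996; √K_a = 0.6322.
The active pressure is zero where K_a γ z = 2c√K_a, so z_c = 2c/(γ√K_a) = 2×18.2/(19.2×0.6322) = 2.999 m.

3.00 m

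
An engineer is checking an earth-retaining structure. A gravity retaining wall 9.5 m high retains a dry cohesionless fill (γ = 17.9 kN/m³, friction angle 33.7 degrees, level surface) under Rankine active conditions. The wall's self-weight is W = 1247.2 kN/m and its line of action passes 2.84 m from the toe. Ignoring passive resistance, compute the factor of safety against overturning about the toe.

4.84

K_a = tan²(45° − 33.7°/2) = 0.2863.
P_a = ½K_aγH² = 0.5×0.2863×17.9×9.5² = 231.3 kN/m, acting at H/3 = 3.167 m above the base.
Overturning moment M_o = P_a × H/3 = 231.3 × 3.167 = 732.3.
Resisting moment M_r = W × 2.84 = 1247.2 × 2.84 = 3542.
FS_overturning = M_r/M_o = 3542/732.3 = 4.837.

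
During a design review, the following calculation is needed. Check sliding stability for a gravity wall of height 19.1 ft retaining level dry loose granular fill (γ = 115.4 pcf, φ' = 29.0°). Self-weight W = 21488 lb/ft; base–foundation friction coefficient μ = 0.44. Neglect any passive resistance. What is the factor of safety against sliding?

K_a = tan²(45° − 29.0°/2) = 0.3470.
P_a = ½K_aγH² = 0.5×0.3470×115.4×19.1² = 7304 lb/ft, acting at H/3 = 6.367 ft above the base.
FS_sliding = μW / P_a = 0.44×21488 / 7304 = 1.295.

1.29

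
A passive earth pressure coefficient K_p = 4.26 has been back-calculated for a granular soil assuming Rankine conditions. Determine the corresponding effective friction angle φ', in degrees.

K_p = (1+sin φ)/(1−sin φ) ⇒ sin φ = (K_p − 1)/(K_p + 1) = 0.6198.
φ = arcsin(0.6198) = 38.30°.

38.3°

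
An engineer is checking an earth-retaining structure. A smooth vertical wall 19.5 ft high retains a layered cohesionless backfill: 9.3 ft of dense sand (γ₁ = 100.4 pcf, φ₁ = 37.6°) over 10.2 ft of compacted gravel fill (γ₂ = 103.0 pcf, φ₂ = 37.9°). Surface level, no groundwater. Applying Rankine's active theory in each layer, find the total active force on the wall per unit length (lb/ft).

K_a1 = tan²(45°−37.6°/2) = 0.2421; K_a2 = tan²(45°−37.9°/2) = 0.2389.
Layer 1: σ at base = K_a1 γ₁ h₁ = 226.1 psf; P₁ = ½×226.1×9.3 = 1051.
Layer 2: σ_v at top = γ₁h₁ = 933.7; σ_h top = K_a2×933.7 = 223.1; σ_h base = K_a2×(933.7+103.0×10.2) = 474.1.
P₂ = ½(223.1+474.1)×10.2 = 3556. Total P_a = 1051+3556 = 4607 lb/ft.

4610 lb/ft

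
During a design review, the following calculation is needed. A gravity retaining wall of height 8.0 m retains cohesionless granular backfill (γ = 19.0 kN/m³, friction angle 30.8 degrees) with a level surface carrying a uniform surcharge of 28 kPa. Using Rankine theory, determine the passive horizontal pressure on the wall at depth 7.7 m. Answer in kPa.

540 kPa

K_p = (1 + sin φ)/(1 − sin φ) = 3.099.
σ_v = γz + q = 19.0 × 7.7 + 28 = 174.3 kPa.
σ_h = K_p σ_v = 3.099 × 174.3 = 540.1 kPa.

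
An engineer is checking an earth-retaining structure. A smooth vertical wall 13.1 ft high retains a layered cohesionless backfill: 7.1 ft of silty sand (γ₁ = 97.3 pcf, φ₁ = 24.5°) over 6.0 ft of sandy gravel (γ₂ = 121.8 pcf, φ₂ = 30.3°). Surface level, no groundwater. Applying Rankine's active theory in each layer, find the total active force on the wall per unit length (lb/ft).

K_a1 = tan²(45°−24.5°/2) = 0.4137; K_a2 = tan²(45°−30.3°/2) = 0.3293.
Layer 1: σ at base = K_a1 γ₁ h₁ = 285.8 psf; P₁ = ½×285.8×7.1 = 1015.
Layer 2: σ_v at top = γ₁h₁ = 690.8; σ_h top = K_a2×690.8 = 227.5; σ_h base = K_a2×(690.8+121.8×6.0) = 468.2.
P₂ = ½(227.5+468.2)×6.0 = 2087. Total P_a = 1015+2087 = 3102 lb/ft.

3100 lb/ft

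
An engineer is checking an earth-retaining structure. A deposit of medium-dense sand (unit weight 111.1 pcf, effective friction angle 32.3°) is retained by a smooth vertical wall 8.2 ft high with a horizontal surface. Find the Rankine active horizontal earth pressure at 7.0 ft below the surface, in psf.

K_a = (1 − sin φ)/(1 + sin φ) = 0.3035.
σ_h = K_a γ z = 0.3035 × 111.1 × 7.0 = 236.0 psf.

236 psf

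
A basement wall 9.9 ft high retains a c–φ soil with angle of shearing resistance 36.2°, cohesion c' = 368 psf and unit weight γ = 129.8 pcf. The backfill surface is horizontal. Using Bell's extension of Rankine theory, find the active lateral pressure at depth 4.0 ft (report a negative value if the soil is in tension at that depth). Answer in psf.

K_a = (1 − sin φ)/(1 + sin φ) = 0.2574.
σ_a = K_a γ z − 2c√K_a = 0.2574×129.8×4.0 − 2×368×0.5073 = -239.8 psf.

-240 psf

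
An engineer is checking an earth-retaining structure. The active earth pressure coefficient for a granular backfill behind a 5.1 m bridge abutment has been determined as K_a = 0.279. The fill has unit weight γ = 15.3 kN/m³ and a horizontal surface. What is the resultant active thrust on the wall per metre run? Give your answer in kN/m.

55.5 kN/m

P = ½ K_a γ H² = 0.5 × 0.279 × 15.3 × 5.1² = 55.51 kN/m.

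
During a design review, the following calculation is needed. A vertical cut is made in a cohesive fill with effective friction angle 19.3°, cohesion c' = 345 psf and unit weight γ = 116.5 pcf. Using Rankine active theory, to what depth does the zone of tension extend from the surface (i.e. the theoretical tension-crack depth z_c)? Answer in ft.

K_a = tan²(45° − 19.3°/2) = 0.5032; √K_a = 0.7094.
The active pressure is zero where K_a γ z = 2c√K_a, so z_c = 2c/(γ√K_a) = 2×345/(116.5×0.7094) = 8.350 ft.

8.35 ft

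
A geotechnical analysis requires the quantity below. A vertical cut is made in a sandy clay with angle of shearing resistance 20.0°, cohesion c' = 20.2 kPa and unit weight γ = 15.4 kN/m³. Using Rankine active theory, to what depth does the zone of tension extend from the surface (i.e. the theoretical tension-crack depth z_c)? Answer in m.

3.75 m

K_a = tan²(45° − 20.0°/2) = 0.4903; √K_a = 0.7002.
The active pressure is zero where K_a γ z = 2c√K_a, so z_c = 2c/(γ√K_a) = 2×20.2/(15.4×0.7002) = 3.747 m.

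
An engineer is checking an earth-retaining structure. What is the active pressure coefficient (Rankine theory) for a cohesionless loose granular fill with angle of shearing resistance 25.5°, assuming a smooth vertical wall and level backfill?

K_a = tan²(45° − φ/2) = tan²(32.25°) = 0.3981.

0.398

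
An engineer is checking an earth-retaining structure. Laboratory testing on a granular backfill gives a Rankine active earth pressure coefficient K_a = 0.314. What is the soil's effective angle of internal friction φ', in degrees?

K_a = tan²(45° − φ/2) ⇒ 45° − φ/2 = arctan(√0.314) = 29.26°.
φ = 2(45° − 29.26°) = 31.47°.

31.5°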